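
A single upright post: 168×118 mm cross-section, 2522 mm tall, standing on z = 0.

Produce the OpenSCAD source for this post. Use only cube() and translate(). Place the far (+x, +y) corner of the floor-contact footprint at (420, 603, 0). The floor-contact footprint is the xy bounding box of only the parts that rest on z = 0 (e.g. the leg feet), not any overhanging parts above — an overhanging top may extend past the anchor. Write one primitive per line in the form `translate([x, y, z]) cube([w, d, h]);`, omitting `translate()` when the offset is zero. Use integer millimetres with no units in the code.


translate([252, 485, 0]) cube([168, 118, 2522]);


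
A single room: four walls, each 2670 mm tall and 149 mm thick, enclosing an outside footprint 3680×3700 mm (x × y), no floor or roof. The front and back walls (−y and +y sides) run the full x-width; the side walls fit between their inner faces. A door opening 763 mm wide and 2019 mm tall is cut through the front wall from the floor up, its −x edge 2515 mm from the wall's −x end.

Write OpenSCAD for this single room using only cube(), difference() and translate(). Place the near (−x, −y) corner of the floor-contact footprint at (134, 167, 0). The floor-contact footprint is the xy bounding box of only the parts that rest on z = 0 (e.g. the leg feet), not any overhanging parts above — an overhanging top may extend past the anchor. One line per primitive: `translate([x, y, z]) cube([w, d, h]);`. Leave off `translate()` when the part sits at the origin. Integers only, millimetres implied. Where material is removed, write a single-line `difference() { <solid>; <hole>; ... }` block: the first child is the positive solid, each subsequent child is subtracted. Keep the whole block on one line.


difference() { translate([134, 167, 0]) cube([3680, 149, 2670]); translate([2649, 167, 0]) cube([763, 149, 2019]); }
translate([134, 3718, 0]) cube([3680, 149, 2670]);
translate([134, 316, 0]) cube([149, 3402, 2670]);
translate([3665, 316, 0]) cube([149, 3402, 2670]);


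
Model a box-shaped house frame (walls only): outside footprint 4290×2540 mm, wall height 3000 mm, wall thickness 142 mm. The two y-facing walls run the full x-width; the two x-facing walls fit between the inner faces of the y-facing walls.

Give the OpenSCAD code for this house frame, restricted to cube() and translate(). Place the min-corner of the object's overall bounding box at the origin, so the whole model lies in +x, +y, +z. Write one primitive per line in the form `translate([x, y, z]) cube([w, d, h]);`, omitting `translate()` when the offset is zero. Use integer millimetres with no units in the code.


cube([4290, 142, 3000]);
translate([0, 2398, 0]) cube([4290, 142, 3000]);
translate([0, 142, 0]) cube([142, 2256, 3000]);
translate([4148, 142, 0]) cube([142, 2256, 3000]);


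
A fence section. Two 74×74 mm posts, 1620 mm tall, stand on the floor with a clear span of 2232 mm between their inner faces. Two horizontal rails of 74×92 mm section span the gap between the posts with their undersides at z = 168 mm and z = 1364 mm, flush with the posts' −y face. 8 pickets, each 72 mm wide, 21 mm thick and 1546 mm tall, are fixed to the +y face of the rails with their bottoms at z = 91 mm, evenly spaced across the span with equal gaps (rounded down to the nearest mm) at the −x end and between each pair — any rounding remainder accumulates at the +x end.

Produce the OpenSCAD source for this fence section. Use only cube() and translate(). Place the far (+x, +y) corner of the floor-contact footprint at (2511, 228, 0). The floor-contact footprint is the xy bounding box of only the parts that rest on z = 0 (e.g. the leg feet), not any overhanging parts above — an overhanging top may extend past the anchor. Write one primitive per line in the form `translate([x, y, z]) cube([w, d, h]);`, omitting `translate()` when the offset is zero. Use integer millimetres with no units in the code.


translate([131, 154, 0]) cube([74, 74, 1620]);
translate([2437, 154, 0]) cube([74, 74, 1620]);
translate([205, 154, 168]) cube([2232, 74, 92]);
translate([205, 154, 1364]) cube([2232, 74, 92]);
translate([389, 228, 91]) cube([72, 21, 1546]);
translate([645, 228, 91]) cube([72, 21, 1546]);
translate([901, 228, 91]) cube([72, 21, 1546]);
translate([1157, 228, 91]) cube([72, 21, 1546]);
translate([1413, 228, 91]) cube([72, 21, 1546]);
translate([1669, 228, 91]) cube([72, 21, 1546]);
translate([1925, 228, 91]) cube([72, 21, 1546]);
translate([2181, 228, 91]) cube([72, 21, 1546]);


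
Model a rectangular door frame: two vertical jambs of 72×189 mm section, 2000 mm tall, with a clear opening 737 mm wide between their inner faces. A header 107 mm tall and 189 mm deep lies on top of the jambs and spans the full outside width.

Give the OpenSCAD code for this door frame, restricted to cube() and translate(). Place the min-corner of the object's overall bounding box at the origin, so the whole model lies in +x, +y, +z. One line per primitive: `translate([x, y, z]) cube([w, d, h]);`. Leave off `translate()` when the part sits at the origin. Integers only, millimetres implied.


cube([72, 189, 2000]);
translate([809, 0, 0]) cube([72, 189, 2000]);
translate([0, 0, 2000]) cube([881, 189, 107]);


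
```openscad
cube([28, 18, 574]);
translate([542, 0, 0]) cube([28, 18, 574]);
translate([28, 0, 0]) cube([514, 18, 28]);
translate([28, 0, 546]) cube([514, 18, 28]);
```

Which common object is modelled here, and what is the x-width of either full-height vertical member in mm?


A picture frame. The border width is 28 mm.

Four thin pieces enclosing a rectangular opening — a picture frame. The two full-height stiles are 574 mm tall; the top rail sits at z = 546 and is 28 mm tall, so the border above the opening is 574 − 546 = 28 mm, matching the stile x-width.


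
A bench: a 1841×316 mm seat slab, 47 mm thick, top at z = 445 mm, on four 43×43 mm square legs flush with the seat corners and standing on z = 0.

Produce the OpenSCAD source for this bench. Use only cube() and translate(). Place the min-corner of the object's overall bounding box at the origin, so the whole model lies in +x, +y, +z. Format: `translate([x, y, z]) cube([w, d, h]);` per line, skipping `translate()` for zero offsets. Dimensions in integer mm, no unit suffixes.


translate([0, 0, 398]) cube([1841, 316, 47]);
cube([43, 43, 398]);
translate([0, 273, 0]) cube([43, 43, 398]);
translate([1798, 0, 0]) cube([43, 43, 398]);
translate([1798, 273, 0]) cube([43, 43, 398]);


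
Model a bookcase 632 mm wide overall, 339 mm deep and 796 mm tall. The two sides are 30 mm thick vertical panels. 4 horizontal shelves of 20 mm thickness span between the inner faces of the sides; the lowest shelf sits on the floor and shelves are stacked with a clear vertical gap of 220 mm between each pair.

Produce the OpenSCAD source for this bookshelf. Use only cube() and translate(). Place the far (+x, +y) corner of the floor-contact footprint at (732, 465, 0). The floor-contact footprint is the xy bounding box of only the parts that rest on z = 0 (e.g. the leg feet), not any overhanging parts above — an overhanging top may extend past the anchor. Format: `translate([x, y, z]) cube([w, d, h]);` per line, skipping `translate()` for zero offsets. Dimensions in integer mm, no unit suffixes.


translate([100, 126, 0]) cube([30, 339, 796]);
translate([702, 126, 0]) cube([30, 339, 796]);
translate([130, 126, 0]) cube([572, 339, 20]);
translate([130, 126, 240]) cube([572, 339, 20]);
translate([130, 126, 480]) cube([572, 339, 20]);
translate([130, 126, 720]) cube([572, 339, 20]);


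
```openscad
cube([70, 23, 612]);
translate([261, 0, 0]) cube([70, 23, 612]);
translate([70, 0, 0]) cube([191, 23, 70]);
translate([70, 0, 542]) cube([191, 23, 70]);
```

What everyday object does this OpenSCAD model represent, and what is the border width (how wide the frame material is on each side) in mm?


A picture frame. The border width is 70 mm.

Four thin pieces enclosing a rectangular opening — a picture frame. The two full-height stiles are 612 mm tall; the top rail sits at z = 542 and is 70 mm tall, so the border above the opening is 612 − 542 = 70 mm, matching the stile x-width.


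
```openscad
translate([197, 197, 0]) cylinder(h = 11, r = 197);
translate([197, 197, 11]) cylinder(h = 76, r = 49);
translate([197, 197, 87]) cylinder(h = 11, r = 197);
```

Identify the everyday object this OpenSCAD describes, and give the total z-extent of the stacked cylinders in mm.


A spool. The overall height is 98 mm.

Three coaxial cylinders, large–small–large — a spool. Two 11 mm flanges and a 76 mm core give 11 + 76 + 11 = 98 mm.


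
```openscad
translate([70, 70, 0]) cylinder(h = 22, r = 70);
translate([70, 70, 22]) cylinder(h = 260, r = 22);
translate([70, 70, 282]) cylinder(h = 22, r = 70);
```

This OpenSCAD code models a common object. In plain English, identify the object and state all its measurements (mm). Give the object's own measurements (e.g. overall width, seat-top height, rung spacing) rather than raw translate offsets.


A spool: two coaxial disc flanges of radius 70 mm and thickness 22 mm, joined by a core cylinder of radius 22 mm and height 260 mm. The lower flange rests on z = 0 and the three cylinders share a vertical axis.


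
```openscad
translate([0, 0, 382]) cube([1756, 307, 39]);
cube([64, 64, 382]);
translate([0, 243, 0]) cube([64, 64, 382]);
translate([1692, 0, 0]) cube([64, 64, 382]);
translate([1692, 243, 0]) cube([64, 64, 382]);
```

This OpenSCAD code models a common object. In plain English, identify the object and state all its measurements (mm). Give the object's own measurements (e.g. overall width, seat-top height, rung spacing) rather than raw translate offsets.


A long wooden bench with a 1756 mm (x) × 307 mm (y) seat, 39 mm thick, its top surface 421 mm above the floor. Four 64 mm square legs at the seat corners, flush with the edges, run from z = 0 to the seat underside.


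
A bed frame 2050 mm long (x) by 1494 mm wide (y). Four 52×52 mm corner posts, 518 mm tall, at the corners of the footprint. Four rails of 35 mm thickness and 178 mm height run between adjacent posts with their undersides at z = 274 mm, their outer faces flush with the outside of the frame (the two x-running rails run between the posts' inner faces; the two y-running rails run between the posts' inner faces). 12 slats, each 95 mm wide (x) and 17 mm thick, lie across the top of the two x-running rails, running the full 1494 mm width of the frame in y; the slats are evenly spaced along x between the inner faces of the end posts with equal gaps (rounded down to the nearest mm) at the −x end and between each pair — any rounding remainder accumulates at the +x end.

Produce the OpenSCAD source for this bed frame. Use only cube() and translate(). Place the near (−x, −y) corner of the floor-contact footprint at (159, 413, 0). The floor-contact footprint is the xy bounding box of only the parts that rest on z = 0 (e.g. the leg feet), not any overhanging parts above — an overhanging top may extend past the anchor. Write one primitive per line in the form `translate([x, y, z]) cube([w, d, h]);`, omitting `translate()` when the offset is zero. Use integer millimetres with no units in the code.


translate([159, 413, 0]) cube([52, 52, 518]);
translate([159, 1855, 0]) cube([52, 52, 518]);
translate([2157, 413, 0]) cube([52, 52, 518]);
translate([2157, 1855, 0]) cube([52, 52, 518]);
translate([211, 413, 274]) cube([1946, 35, 178]);
translate([211, 1872, 274]) cube([1946, 35, 178]);
translate([159, 465, 274]) cube([35, 1390, 178]);
translate([2174, 465, 274]) cube([35, 1390, 178]);
translate([273, 413, 452]) cube([95, 1494, 17]);
translate([430, 413, 452]) cube([95, 1494, 17]);
translate([587, 413, 452]) cube([95, 1494, 17]);
translate([744, 413, 452]) cube([95, 1494, 17]);
translate([901, 413, 452]) cube([95, 1494, 17]);
translate([1058, 413, 452]) cube([95, 1494, 17]);
translate([1215, 413, 452]) cube([95, 1494, 17]);
translate([1372, 413, 452]) cube([95, 1494, 17]);
translate([1529, 413, 452]) cube([95, 1494, 17]);
translate([1686, 413, 452]) cube([95, 1494, 17]);
translate([1843, 413, 452]) cube([95, 1494, 17]);
translate([2000, 413, 452]) cube([95, 1494, 17]);


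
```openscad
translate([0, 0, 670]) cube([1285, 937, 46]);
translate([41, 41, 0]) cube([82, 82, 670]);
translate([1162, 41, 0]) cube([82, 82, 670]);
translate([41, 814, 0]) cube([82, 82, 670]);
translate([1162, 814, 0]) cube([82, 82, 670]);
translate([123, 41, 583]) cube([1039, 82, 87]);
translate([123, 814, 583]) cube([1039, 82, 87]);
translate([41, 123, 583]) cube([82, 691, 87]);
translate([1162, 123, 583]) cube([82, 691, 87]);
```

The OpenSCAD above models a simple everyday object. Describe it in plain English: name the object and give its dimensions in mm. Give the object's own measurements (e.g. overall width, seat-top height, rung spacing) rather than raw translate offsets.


A table: top 1285 mm (x) × 937 mm (y), 46 mm thick, upper face at z = 716 mm, on four 82×82 mm square legs, each inset 41 mm from the nearest pair of top edges from z = 0 to the bottom of the top. Four apron rails, 82 mm thick and 87 mm tall, run between adjacent legs with their top edges flush with the underside of the top and their outer faces flush with the legs' outer faces.


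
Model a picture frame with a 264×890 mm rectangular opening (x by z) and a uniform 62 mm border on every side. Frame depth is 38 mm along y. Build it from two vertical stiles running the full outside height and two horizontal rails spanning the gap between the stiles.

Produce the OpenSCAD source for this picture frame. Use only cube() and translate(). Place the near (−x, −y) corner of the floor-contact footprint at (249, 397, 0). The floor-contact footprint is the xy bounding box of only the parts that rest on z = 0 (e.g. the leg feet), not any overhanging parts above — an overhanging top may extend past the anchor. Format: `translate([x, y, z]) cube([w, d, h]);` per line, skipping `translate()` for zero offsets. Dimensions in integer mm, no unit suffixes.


translate([249, 397, 0]) cube([62, 38, 1014]);
translate([575, 397, 0]) cube([62, 38, 1014]);
translate([311, 397, 0]) cube([264, 38, 62]);
translate([311, 397, 952]) cube([264, 38, 62]);


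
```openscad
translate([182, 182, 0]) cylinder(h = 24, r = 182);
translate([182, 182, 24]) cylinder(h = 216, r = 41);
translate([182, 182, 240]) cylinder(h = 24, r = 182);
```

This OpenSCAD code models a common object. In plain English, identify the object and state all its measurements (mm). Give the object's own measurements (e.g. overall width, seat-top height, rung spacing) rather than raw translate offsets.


A spool: two coaxial disc flanges of radius 182 mm and thickness 24 mm, joined by a core cylinder of radius 41 mm and height 216 mm. The lower flange rests on z = 0 and the three cylinders share a vertical axis.


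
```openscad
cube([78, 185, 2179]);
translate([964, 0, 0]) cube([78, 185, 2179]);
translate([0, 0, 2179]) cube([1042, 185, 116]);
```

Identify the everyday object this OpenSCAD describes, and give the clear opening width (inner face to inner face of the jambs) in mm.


A door frame. The clear opening width is 886 mm.

Two 2179 mm tall posts with a header on top — a door frame. The left jamb is 78 mm wide at x = 0; the right jamb starts at x = 964. The clear opening is 964 − 78 = 886 mm.


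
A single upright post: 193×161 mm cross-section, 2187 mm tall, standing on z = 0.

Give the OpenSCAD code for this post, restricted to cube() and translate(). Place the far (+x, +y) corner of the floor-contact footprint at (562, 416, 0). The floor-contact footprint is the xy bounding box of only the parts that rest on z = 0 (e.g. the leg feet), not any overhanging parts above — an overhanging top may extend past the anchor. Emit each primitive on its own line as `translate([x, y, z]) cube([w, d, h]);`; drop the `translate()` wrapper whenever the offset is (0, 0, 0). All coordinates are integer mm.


translate([369, 255, 0]) cube([193, 161, 2187]);


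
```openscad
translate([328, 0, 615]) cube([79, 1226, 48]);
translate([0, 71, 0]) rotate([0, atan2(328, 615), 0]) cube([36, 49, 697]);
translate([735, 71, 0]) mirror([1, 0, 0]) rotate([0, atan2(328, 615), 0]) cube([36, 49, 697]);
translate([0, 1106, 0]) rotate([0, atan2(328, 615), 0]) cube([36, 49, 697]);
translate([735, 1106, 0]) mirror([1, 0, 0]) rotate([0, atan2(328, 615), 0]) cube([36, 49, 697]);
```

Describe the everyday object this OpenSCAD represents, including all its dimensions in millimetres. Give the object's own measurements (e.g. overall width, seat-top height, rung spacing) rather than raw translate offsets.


A sawhorse. A 79×1226×48 mm beam (x, y, z) sits on two A-frame leg pairs. Each pair is two raked legs of 36×49 mm section (49 mm along y) splaying symmetrically in x. Each leg rises 615 mm vertically over 328 mm of horizontal reach and is 697 mm long along its own axis. Every leg's outer bottom edge rests on the floor and its outer top edge meets a bottom edge of the beam — the left legs (tilting toward +x) meet the beam's −x bottom edge, the right legs (their mirror images, tilting toward −x) meet its +x bottom edge — so the leg tops tuck under the beam, the beam's underside is 615 mm above the floor, and the feet are 735 mm apart outside-to-outside with the beam centred between them. The two leg pairs are set in 71 mm from either end of the beam.


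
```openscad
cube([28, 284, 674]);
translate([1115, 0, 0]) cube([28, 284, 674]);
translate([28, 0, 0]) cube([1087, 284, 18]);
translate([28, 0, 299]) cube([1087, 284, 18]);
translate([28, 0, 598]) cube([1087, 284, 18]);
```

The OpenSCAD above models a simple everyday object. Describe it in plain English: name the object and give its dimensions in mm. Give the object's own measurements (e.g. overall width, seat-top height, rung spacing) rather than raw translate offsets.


An open bookshelf. Two side panels, each 28 mm thick, 284 mm deep and 674 mm tall, stand 1143 mm apart (outside-to-outside). Between them sit 3 shelves, each 18 mm thick and 284 mm deep, spanning the full gap between the sides. The bottom shelf rests on the floor (its underside at z = 0) and the clear gap between one shelf's top and the next shelf's underside is 281 mm.


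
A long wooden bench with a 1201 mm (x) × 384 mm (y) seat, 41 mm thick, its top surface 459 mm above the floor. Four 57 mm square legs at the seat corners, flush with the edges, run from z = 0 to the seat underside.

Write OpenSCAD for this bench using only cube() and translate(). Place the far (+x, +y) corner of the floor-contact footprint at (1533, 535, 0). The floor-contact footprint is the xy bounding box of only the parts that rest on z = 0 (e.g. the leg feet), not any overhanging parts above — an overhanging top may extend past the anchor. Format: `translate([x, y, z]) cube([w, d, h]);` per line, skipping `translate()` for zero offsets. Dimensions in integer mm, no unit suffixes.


translate([332, 151, 418]) cube([1201, 384, 41]);
translate([332, 151, 0]) cube([57, 57, 418]);
translate([332, 478, 0]) cube([57, 57, 418]);
translate([1476, 151, 0]) cube([57, 57, 418]);
translate([1476, 478, 0]) cube([57, 57, 418]);


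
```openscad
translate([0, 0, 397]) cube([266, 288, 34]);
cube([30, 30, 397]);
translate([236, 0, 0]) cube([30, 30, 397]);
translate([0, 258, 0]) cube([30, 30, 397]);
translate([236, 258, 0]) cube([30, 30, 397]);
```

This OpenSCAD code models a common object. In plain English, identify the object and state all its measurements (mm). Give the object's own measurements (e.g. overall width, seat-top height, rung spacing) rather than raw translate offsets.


A four-legged stool. The seat is a 266×288×34 mm slab whose top surface is at z = 431 mm; four square legs, each 30×30 mm in cross-section, run from the floor (z = 0) to the underside of the seat, each flush with a corner of the seat.


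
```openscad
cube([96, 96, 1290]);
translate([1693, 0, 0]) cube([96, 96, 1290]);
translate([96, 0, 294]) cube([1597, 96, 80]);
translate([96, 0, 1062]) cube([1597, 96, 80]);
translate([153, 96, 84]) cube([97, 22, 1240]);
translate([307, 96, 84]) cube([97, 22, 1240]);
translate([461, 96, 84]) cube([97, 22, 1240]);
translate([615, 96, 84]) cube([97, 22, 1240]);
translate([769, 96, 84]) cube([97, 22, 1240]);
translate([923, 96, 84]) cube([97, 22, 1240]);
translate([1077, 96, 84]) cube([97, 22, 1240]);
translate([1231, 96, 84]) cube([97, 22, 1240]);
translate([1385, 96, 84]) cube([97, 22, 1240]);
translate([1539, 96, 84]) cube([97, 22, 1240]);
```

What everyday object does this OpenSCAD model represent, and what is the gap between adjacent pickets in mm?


A fence section. The picket gap is 57 mm.

Two posts, two rails, 10 pickets — a fence section. Span 1597 mm holds 10 pickets of 97 mm with 11 equal gaps: ⌊(1597 − 10·97) / 11⌋ = 57 mm.


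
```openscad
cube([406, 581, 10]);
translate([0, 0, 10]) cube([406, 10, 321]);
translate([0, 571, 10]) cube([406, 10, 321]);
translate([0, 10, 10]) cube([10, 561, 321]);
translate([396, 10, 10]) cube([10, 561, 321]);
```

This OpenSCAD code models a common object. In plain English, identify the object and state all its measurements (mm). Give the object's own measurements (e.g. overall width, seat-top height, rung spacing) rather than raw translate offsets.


An open-topped rectangular box: outside dimensions 406×581×331 mm, with a uniform wall and base thickness of 10 mm. The base is a full 406×581 slab on the floor; four walls sit on top of the base. The front and back walls (the −y and +y sides) span the full width; the two side walls fit between them.


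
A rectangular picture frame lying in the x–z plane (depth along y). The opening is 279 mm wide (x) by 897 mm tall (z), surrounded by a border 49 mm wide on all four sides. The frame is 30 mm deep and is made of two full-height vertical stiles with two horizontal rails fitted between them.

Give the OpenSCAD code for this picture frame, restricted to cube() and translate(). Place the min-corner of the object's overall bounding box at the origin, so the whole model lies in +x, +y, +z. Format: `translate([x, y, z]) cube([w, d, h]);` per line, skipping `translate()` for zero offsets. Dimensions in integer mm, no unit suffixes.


cube([49, 30, 995]);
translate([328, 0, 0]) cube([49, 30, 995]);
translate([49, 0, 0]) cube([279, 30, 49]);
translate([49, 0, 946]) cube([279, 30, 49]);


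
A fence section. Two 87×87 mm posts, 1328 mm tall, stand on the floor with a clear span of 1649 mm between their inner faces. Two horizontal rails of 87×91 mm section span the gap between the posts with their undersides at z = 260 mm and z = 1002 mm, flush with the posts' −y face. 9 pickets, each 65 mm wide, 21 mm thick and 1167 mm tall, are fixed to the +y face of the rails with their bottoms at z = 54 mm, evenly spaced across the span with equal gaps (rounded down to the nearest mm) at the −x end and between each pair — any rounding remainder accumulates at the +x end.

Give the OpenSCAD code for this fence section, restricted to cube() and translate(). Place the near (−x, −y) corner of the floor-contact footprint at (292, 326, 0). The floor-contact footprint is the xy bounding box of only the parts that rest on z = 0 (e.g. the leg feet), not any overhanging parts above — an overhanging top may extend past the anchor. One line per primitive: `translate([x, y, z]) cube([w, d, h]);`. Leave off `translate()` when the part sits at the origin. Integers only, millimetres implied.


translate([292, 326, 0]) cube([87, 87, 1328]);
translate([2028, 326, 0]) cube([87, 87, 1328]);
translate([379, 326, 260]) cube([1649, 87, 91]);
translate([379, 326, 1002]) cube([1649, 87, 91]);
translate([485, 413, 54]) cube([65, 21, 1167]);
translate([656, 413, 54]) cube([65, 21, 1167]);
translate([827, 413, 54]) cube([65, 21, 1167]);
translate([998, 413, 54]) cube([65, 21, 1167]);
translate([1169, 413, 54]) cube([65, 21, 1167]);
translate([1340, 413, 54]) cube([65, 21, 1167]);
translate([1511, 413, 54]) cube([65, 21, 1167]);
translate([1682, 413, 54]) cube([65, 21, 1167]);
translate([1853, 413, 54]) cube([65, 21, 1167]);


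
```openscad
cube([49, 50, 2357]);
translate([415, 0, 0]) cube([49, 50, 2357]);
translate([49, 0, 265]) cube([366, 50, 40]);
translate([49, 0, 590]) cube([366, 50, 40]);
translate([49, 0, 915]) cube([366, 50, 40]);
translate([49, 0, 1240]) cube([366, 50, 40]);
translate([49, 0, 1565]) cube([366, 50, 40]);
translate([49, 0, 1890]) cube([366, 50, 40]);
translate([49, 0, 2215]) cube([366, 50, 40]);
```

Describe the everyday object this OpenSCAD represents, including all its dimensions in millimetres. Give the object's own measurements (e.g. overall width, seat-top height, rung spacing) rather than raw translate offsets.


A straight ladder. Two 49×50 mm vertical rails, 2357 mm tall, stand 464 mm apart (outside-to-outside) with their front faces coplanar on the −y side. 7 rungs, each 50 mm deep and 40 mm tall, span between the inner faces of the rails, front faces flush with the rails. The lowest rung's underside is at z = 265 mm and rungs are spaced 325 mm apart (underside to underside).


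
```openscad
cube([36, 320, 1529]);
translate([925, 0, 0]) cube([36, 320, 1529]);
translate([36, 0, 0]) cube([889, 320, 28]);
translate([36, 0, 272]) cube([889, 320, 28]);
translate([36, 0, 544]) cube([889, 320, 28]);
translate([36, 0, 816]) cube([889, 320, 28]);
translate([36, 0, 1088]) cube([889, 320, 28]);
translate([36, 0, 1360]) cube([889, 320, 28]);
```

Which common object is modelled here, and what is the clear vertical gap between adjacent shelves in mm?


A bookshelf. The clear shelf gap is 244 mm.

Two tall side panels with 6 horizontal boards between them — a bookshelf. The first two shelf undersides are at z = 0 and z = 272; with shelf thickness 28, the clear gap is 272 − 0 − 28 = 244 mm.


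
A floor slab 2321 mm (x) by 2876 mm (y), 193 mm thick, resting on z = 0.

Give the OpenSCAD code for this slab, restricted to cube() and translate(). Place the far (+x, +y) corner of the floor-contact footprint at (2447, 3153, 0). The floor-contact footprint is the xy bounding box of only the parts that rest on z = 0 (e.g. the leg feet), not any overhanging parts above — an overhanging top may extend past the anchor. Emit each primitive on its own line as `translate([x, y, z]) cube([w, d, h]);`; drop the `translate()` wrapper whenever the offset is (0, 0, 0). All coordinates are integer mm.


translate([126, 277, 0]) cube([2321, 2876, 193]);


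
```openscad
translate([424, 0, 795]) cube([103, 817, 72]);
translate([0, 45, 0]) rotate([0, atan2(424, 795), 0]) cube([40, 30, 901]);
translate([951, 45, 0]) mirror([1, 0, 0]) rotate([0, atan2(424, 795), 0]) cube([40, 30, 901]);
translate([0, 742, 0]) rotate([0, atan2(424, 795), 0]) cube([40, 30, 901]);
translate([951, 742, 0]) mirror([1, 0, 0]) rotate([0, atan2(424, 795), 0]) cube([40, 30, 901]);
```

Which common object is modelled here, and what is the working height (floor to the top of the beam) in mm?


A sawhorse. The overall height is 867 mm.

A beam across two mirrored pairs of raked legs — a sawhorse. The beam's underside is at z = 795 (matching the legs' vertical rise in atan2(424, 795)) and the beam is 72 mm tall, so its top is at 795 + 72 = 867 mm. The raked legs top out at the beam's underside, so that is the highest point.


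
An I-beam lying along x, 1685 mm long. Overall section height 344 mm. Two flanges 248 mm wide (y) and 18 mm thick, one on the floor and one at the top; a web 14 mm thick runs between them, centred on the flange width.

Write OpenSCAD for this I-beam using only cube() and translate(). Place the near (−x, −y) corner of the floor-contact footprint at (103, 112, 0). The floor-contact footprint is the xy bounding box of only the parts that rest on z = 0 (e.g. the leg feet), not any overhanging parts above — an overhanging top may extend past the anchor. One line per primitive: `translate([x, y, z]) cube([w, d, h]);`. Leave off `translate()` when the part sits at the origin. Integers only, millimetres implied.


translate([103, 112, 0]) cube([1685, 248, 18]);
translate([103, 229, 18]) cube([1685, 14, 308]);
translate([103, 112, 326]) cube([1685, 248, 18]);


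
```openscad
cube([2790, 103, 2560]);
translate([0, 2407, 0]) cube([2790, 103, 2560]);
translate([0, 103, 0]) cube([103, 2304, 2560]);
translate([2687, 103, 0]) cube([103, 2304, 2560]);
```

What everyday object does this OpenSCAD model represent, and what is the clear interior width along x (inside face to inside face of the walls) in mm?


A house (or room) frame. The interior width is 2584 mm.

Four 2560 mm walls enclosing a rectangle with no floor or roof — a room or house frame. Outside width is 2790 mm and wall thickness is 103 mm, so the interior width is 2790 − 2 × 103 = 2584 mm.


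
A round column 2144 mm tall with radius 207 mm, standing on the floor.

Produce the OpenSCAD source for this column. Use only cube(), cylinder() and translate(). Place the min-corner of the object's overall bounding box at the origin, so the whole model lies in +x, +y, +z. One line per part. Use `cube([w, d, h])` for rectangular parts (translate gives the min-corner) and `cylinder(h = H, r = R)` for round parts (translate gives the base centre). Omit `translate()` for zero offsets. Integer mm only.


translate([207, 207, 0]) cylinder(h = 2144, r = 207);


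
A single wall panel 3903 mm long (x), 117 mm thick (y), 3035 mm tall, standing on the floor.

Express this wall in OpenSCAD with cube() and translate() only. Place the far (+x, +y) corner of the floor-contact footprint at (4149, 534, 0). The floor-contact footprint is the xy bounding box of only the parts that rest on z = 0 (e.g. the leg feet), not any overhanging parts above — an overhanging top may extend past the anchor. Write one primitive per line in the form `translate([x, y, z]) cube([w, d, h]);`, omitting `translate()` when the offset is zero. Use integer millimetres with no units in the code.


translate([246, 417, 0]) cube([3903, 117, 3035]);


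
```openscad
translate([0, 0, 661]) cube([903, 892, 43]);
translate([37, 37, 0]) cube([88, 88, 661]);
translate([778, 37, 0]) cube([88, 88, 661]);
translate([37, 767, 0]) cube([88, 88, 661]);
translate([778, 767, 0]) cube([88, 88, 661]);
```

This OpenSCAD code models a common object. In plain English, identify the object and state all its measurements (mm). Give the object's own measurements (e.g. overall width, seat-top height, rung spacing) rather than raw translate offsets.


A table: top 903 mm (x) × 892 mm (y), 43 mm thick, upper face at z = 704 mm, on four 88×88 mm square legs, each inset 37 mm from the nearest pair of top edges from z = 0 to the bottom of the top.


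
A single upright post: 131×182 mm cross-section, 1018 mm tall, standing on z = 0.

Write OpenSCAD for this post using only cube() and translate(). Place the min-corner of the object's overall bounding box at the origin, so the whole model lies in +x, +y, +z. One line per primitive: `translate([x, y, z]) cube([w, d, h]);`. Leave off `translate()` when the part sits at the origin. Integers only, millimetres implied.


cube([131, 182, 1018]);


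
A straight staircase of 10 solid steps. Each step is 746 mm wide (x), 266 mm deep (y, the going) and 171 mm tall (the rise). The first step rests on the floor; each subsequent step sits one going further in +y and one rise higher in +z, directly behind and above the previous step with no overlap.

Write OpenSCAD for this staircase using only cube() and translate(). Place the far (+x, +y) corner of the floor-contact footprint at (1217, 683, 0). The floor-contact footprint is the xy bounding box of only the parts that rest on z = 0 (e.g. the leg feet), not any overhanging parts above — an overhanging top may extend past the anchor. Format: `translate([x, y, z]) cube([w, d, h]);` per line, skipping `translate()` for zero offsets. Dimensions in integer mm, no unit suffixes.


translate([471, 417, 0]) cube([746, 266, 171]);
translate([471, 683, 171]) cube([746, 266, 171]);
translate([471, 949, 342]) cube([746, 266, 171]);
translate([471, 1215, 513]) cube([746, 266, 171]);
translate([471, 1481, 684]) cube([746, 266, 171]);
translate([471, 1747, 855]) cube([746, 266, 171]);
translate([471, 2013, 1026]) cube([746, 266, 171]);
translate([471, 2279, 1197]) cube([746, 266, 171]);
translate([471, 2545, 1368]) cube([746, 266, 171]);
translate([471, 2811, 1539]) cube([746, 266, 171]);


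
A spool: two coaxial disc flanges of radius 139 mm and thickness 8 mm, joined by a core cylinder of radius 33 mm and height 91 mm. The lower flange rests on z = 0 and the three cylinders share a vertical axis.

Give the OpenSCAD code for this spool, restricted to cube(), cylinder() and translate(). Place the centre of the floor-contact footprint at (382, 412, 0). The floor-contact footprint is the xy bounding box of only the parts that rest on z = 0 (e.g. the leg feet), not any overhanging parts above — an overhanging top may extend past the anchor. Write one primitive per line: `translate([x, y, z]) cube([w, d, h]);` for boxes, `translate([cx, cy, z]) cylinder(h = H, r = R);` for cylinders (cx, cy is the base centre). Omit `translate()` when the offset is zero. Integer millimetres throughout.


translate([382, 412, 0]) cylinder(h = 8, r = 139);
translate([382, 412, 8]) cylinder(h = 91, r = 33);
translate([382, 412, 99]) cylinder(h = 8, r = 139);


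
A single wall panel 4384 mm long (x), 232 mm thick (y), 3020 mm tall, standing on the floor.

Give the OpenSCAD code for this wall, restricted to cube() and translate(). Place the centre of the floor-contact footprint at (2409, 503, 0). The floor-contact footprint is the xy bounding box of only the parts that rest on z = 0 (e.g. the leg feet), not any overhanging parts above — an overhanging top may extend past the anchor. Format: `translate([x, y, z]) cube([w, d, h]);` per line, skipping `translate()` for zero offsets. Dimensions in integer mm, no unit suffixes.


translate([217, 387, 0]) cube([4384, 232, 3020]);


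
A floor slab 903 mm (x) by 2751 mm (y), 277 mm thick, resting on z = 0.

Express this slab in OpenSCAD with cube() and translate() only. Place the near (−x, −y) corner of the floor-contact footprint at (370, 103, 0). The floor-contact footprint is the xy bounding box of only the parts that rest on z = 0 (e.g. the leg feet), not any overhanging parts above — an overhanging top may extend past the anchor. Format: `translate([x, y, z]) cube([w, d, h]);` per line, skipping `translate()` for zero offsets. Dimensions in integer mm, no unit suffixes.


translate([370, 103, 0]) cube([903, 2751, 277]);


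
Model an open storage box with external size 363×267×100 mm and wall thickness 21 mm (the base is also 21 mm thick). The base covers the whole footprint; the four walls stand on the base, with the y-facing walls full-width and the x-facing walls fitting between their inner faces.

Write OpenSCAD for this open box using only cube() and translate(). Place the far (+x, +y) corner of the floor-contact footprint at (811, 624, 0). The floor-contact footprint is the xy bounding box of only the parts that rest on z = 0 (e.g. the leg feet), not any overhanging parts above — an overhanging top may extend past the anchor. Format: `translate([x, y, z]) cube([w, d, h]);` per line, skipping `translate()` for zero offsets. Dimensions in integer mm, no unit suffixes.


translate([448, 357, 0]) cube([363, 267, 21]);
translate([448, 357, 21]) cube([363, 21, 79]);
translate([448, 603, 21]) cube([363, 21, 79]);
translate([448, 378, 21]) cube([21, 225, 79]);
translate([790, 378, 21]) cube([21, 225, 79]);


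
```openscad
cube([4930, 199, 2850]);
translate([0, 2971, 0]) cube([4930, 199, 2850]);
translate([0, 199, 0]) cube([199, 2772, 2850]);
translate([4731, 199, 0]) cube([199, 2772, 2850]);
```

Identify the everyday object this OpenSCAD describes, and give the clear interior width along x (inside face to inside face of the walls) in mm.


A house (or room) frame. The interior width is 4532 mm.

Four 2850 mm walls enclosing a rectangle with no floor or roof — a room or house frame. Outside width is 4930 mm and wall thickness is 199 mm, so the interior width is 4930 − 2 × 199 = 4532 mm.


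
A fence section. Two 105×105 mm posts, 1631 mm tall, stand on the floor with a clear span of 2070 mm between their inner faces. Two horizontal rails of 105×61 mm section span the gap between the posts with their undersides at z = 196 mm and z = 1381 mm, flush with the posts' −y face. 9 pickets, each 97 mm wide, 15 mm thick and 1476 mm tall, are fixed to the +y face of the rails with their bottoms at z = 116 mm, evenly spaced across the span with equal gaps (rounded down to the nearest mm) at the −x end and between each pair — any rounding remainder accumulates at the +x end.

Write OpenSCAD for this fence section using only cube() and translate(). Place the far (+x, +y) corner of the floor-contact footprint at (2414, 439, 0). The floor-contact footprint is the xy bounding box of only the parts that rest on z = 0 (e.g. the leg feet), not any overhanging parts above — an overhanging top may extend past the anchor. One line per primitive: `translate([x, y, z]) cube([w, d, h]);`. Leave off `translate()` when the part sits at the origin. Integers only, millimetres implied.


translate([134, 334, 0]) cube([105, 105, 1631]);
translate([2309, 334, 0]) cube([105, 105, 1631]);
translate([239, 334, 196]) cube([2070, 105, 61]);
translate([239, 334, 1381]) cube([2070, 105, 61]);
translate([358, 439, 116]) cube([97, 15, 1476]);
translate([574, 439, 116]) cube([97, 15, 1476]);
translate([790, 439, 116]) cube([97, 15, 1476]);
translate([1006, 439, 116]) cube([97, 15, 1476]);
translate([1222, 439, 116]) cube([97, 15, 1476]);
translate([1438, 439, 116]) cube([97, 15, 1476]);
translate([1654, 439, 116]) cube([97, 15, 1476]);
translate([1870, 439, 116]) cube([97, 15, 1476]);
translate([2086, 439, 116]) cube([97, 15, 1476]);


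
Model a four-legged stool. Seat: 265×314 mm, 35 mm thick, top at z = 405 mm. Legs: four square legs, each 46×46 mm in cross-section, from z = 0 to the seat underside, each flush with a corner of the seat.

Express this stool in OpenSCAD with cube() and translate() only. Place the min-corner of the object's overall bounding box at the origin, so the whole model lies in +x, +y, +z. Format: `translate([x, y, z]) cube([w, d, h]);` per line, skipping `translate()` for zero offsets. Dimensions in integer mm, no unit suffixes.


// leg_h = 405 - 35 = 370
translate([0, 0, 370]) cube([265, 314, 35]);
cube([46, 46, 370]);
translate([219, 0, 0]) cube([46, 46, 370]);
translate([0, 268, 0]) cube([46, 46, 370]);
translate([219, 268, 0]) cube([46, 46, 370]);


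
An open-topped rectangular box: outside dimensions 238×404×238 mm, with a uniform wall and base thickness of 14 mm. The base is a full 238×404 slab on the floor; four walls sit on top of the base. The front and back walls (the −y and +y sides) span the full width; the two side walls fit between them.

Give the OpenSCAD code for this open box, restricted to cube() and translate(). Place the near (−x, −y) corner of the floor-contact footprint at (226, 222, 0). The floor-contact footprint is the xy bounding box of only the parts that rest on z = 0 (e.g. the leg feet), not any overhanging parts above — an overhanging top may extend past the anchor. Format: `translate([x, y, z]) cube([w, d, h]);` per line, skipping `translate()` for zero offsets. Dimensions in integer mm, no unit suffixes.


translate([226, 222, 0]) cube([238, 404, 14]);
translate([226, 222, 14]) cube([238, 14, 224]);
translate([226, 612, 14]) cube([238, 14, 224]);
translate([226, 236, 14]) cube([14, 376, 224]);
translate([450, 236, 14]) cube([14, 376, 224]);


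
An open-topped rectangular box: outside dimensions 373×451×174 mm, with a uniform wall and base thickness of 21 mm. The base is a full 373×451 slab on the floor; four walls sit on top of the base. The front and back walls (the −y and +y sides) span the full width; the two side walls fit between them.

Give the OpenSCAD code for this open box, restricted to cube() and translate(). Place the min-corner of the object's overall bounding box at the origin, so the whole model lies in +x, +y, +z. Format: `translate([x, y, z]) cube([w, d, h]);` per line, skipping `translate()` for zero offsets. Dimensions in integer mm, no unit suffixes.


cube([373, 451, 21]);
translate([0, 0, 21]) cube([373, 21, 153]);
translate([0, 430, 21]) cube([373, 21, 153]);
translate([0, 21, 21]) cube([21, 409, 153]);
translate([352, 21, 21]) cube([21, 409, 153]);
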